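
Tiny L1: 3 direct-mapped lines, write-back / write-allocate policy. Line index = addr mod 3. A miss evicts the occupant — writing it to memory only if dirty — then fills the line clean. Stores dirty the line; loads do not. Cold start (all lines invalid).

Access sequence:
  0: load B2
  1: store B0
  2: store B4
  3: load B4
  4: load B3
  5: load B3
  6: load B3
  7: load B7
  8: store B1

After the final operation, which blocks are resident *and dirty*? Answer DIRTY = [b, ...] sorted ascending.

DIRTY = [1]

0: R B2 → L2 miss [-]
1: W B0 → L0 miss [D]
2: W B4 → L1 miss [D]
3: R B4 → L1 hit [D]
4: R B3 → L0 miss wb→B0 [-]
5: R B3 → L0 hit [-]
6: R B3 → L0 hit [-]
7: R B7 → L1 miss wb→B4 [-]
8: W B1 → L1 miss [D]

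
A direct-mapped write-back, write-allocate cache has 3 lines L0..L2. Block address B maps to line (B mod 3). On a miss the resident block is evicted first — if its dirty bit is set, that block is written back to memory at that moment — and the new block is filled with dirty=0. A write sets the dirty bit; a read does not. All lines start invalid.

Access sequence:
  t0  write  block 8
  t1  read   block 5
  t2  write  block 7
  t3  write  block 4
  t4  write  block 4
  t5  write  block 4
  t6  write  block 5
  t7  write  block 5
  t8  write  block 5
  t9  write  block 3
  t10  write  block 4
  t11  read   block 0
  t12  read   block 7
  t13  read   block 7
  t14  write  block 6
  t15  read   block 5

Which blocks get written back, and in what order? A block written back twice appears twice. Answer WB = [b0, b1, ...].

WB = [8, 7, 3, 4]

0: W B8 → L2 miss [D]
1: R B5 → L2 miss wb→B8 [-]
2: W B7 → L1 miss [D]
3: W B4 → L1 miss wb→B7 [D]
4: W B4 → L1 hit [D]
5: W B4 → L1 hit [D]
6: W B5 → L2 hit [D]
7: W B5 → L2 hit [D]
8: W B5 → L2 hit [D]
9: W B3 → L0 miss [D]
10: W B4 → L1 hit [D]
11: R B0 → L0 miss wb→B3 [-]
12: R B7 → L1 miss wb→B4 [-]
13: R B7 → L1 hit [-]
14: W B6 → L0 miss [D]
15: R B5 → L2 hit [D]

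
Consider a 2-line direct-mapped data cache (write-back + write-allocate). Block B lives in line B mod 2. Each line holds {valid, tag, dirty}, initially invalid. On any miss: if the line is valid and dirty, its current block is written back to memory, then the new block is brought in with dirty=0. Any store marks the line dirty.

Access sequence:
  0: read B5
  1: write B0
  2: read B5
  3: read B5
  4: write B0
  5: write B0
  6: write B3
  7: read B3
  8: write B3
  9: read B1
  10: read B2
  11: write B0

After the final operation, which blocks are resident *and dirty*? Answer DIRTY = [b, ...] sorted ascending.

DIRTY = [0]

0: R B5 → L1 miss [-]
1: W B0 → L0 miss [D]
2: R B5 → L1 hit [-]
3: R B5 → L1 hit [-]
4: W B0 → L0 hit [D]
5: W B0 → L0 hit [D]
6: W B3 → L1 miss [D]
7: R B3 → L1 hit [D]
8: W B3 → L1 hit [D]
9: R B1 → L1 miss wb→B3 [-]
10: R B2 → L0 miss wb→B0 [-]
11: W B0 → L0 miss [D]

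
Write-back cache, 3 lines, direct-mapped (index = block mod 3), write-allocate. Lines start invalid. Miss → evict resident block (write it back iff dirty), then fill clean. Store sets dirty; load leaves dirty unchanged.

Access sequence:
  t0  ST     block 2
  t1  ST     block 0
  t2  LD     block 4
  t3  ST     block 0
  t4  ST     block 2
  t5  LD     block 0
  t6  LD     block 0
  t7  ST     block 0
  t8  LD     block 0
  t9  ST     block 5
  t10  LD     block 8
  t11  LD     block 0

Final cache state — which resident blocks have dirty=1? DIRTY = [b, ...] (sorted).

DIRTY = [0]

0: W B2 → L2 miss [D]
1: W B0 → L0 miss [D]
2: R B4 → L1 miss [-]
3: W B0 → L0 hit [D]
4: W B2 → L2 hit [D]
5: R B0 → L0 hit [D]
6: R B0 → L0 hit [D]
7: W B0 → L0 hit [D]
8: R B0 → L0 hit [D]
9: W B5 → L2 miss wb→B2 [D]
10: R B8 → L2 miss wb→B5 [-]
11: R B0 → L0 hit [D]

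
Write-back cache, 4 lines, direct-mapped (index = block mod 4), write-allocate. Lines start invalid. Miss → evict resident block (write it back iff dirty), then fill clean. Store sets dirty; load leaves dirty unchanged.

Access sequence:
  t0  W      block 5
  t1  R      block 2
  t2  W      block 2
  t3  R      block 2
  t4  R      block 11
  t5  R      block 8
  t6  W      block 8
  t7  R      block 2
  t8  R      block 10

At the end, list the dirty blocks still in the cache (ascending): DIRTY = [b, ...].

DIRTY = [5, 8]

0: W B5 -> L1 miss  d=D]
1: R B2 -> L2 miss  d=-]
2: W B2 -> L2 hit  d=D]
3: R B2 -> L2 hit  d=D]
4: R B11 -> L3 miss  d=-]
5: R B8 -> L0 miss  d=-]
6: W B8 -> L0 hit  d=D]
7: R B2 -> L2 hit  d=D]
8: R B10 -> L2 miss wb->B2  d=-]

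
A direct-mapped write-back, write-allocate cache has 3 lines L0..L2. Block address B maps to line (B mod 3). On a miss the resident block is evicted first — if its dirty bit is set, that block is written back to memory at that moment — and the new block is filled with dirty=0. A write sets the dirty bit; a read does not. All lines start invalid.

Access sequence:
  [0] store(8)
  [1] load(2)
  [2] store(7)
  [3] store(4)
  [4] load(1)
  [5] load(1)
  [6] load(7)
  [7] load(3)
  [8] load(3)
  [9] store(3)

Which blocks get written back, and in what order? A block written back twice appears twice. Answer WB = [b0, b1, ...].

WB = [8, 7, 4]

  0 | W B8 → L2 miss [D]
  1 | R B2 → L2 miss wb→B8 [-]
  2 | W B7 → L1 miss [D]
  3 | W B4 → L1 miss wb→B7 [D]
  4 | R B1 → L1 miss wb→B4 [-]
  5 | R B1 → L1 hit [-]
  6 | R B7 → L1 miss [-]
  7 | R B3 → L0 miss [-]
  8 | R B3 → L0 hit [-]
  9 | W B3 → L0 hit [D]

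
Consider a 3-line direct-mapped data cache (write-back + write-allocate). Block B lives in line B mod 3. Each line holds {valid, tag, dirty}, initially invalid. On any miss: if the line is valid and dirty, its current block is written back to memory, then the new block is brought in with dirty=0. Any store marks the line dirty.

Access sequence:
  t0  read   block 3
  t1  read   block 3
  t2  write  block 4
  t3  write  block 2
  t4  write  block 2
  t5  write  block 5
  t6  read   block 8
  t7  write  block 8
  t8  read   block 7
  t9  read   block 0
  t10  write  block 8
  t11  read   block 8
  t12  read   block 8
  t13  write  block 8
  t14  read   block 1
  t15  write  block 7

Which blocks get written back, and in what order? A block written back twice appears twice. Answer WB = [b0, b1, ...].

  0 | R B3 → L0 miss [-]
  1 | R B3 → L0 hit [-]
  2 | W B4 → L1 miss [D]
  3 | W B2 → L2 miss [D]
  4 | W B2 → L2 hit [D]
  5 | W B5 → L2 miss wb→B2 [D]
  6 | R B8 → L2 miss wb→B5 [-]
  7 | W B8 → L2 hit [D]
  8 | R B7 → L1 miss wb→B4 [-]
  9 | R B0 → L0 miss [-]
  10 | W B8 → L2 hit [D]
  11 | R B8 → L2 hit [D]
  12 | R B8 → L2 hit [D]
  13 | W B8 → L2 hit [D]
  14 | R B1 → L1 miss [-]
  15 | W B7 → L1 miss [D]

WB = [2, 5, 4]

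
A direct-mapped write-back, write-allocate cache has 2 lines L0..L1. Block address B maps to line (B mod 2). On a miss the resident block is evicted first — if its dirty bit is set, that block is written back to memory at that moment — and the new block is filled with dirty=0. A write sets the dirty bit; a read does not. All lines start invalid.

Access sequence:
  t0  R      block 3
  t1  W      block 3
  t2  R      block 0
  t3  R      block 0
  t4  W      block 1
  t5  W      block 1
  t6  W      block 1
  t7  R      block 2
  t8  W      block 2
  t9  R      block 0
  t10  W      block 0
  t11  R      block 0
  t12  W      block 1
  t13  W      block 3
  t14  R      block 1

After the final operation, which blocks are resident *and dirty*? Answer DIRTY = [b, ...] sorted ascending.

0: R B3 -> L1 miss  d=-]
1: W B3 -> L1 hit  d=D]
2: R B0 -> L0 miss  d=-]
3: R B0 -> L0 hit  d=-]
4: W B1 -> L1 miss wb->B3  d=D]
5: W B1 -> L1 hit  d=D]
6: W B1 -> L1 hit  d=D]
7: R B2 -> L0 miss  d=-]
8: W B2 -> L0 hit  d=D]
9: R B0 -> L0 miss wb->B2  d=-]
10: W B0 -> L0 hit  d=D]
11: R B0 -> L0 hit  d=D]
12: W B1 -> L1 hit  d=D]
13: W B3 -> L1 miss wb->B1  d=D]
14: R B1 -> L1 miss wb->B3  d=-]

DIRTY = [0]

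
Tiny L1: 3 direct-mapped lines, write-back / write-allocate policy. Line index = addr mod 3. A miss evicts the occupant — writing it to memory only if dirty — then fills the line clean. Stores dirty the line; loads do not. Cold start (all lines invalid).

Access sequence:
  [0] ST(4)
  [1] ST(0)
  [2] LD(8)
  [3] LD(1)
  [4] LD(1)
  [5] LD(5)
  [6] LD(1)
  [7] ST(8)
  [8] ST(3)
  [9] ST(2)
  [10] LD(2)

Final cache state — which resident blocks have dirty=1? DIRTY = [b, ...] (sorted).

DIRTY = [2, 3]

0: W B4 -> L1 miss  d=D]
1: W B0 -> L0 miss  d=D]
2: R B8 -> L2 miss  d=-]
3: R B1 -> L1 miss wb->B4  d=-]
4: R B1 -> L1 hit  d=-]
5: R B5 -> L2 miss  d=-]
6: R B1 -> L1 hit  d=-]
7: W B8 -> L2 miss  d=D]
8: W B3 -> L0 miss wb->B0  d=D]
9: W B2 -> L2 miss wb->B8  d=D]
10: R B2 -> L2 hit  d=D]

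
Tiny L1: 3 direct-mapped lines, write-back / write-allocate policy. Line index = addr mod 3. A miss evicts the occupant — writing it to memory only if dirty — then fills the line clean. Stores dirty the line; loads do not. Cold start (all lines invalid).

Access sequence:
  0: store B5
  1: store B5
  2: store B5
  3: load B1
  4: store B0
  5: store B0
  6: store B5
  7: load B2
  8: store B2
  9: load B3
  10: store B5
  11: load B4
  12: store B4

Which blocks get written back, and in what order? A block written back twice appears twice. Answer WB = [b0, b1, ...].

0: W B5 -> L2 miss  d=D]
1: W B5 -> L2 hit  d=D]
2: W B5 -> L2 hit  d=D]
3: R B1 -> L1 miss  d=-]
4: W B0 -> L0 miss  d=D]
5: W B0 -> L0 hit  d=D]
6: W B5 -> L2 hit  d=D]
7: R B2 -> L2 miss wb->B5  d=-]
8: W B2 -> L2 hit  d=D]
9: R B3 -> L0 miss wb->B0  d=-]
10: W B5 -> L2 miss wb->B2  d=D]
11: R B4 -> L1 miss  d=-]
12: W B4 -> L1 hit  d=D]

WB = [5, 0, 2]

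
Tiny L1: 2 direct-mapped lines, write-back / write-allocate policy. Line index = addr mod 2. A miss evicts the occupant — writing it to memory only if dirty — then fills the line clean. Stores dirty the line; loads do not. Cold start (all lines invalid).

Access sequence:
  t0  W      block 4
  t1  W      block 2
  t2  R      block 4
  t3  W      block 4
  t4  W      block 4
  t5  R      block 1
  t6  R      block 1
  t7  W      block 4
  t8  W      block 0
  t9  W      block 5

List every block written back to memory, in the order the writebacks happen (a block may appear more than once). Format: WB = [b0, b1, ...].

WB = [4, 2, 4]

0: W B4 -> L0 miss  d=D]
1: W B2 -> L0 miss wb->B4  d=D]
2: R B4 -> L0 miss wb->B2  d=-]
3: W B4 -> L0 hit  d=D]
4: W B4 -> L0 hit  d=D]
5: R B1 -> L1 miss  d=-]
6: R B1 -> L1 hit  d=-]
7: W B4 -> L0 hit  d=D]
8: W B0 -> L0 miss wb->B4  d=D]
9: W B5 -> L1 miss  d=D]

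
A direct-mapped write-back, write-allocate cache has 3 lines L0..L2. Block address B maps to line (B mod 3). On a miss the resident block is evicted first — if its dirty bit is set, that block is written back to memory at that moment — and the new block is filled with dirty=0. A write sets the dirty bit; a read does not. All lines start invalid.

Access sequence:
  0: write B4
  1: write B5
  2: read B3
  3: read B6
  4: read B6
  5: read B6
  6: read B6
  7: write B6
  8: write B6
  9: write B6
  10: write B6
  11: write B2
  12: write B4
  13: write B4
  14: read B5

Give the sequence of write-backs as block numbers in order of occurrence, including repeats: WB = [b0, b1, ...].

WB = [5, 2]

  0 | W B4 → L1 miss [D]
  1 | W B5 → L2 miss [D]
  2 | R B3 → L0 miss [-]
  3 | R B6 → L0 miss [-]
  4 | R B6 → L0 hit [-]
  5 | R B6 → L0 hit [-]
  6 | R B6 → L0 hit [-]
  7 | W B6 → L0 hit [D]
  8 | W B6 → L0 hit [D]
  9 | W B6 → L0 hit [D]
  10 | W B6 → L0 hit [D]
  11 | W B2 → L2 miss wb→B5 [D]
  12 | W B4 → L1 hit [D]
  13 | W B4 → L1 hit [D]
  14 | R B5 → L2 miss wb→B2 [-]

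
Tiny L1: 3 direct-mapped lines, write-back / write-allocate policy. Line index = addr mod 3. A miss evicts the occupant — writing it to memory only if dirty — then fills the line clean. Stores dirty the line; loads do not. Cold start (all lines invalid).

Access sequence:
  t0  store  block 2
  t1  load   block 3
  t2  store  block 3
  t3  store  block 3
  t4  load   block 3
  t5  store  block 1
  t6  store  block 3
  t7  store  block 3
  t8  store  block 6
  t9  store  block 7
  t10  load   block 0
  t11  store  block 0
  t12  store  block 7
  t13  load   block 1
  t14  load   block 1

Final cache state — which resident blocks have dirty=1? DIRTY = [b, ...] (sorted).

DIRTY = [0, 2]

0: W B2 → L2 miss [D]
1: R B3 → L0 miss [-]
2: W B3 → L0 hit [D]
3: W B3 → L0 hit [D]
4: R B3 → L0 hit [D]
5: W B1 → L1 miss [D]
6: W B3 → L0 hit [D]
7: W B3 → L0 hit [D]
8: W B6 → L0 miss wb→B3 [D]
9: W B7 → L1 miss wb→B1 [D]
10: R B0 → L0 miss wb→B6 [-]
11: W B0 → L0 hit [D]
12: W B7 → L1 hit [D]
13: R B1 → L1 miss wb→B7 [-]
14: R B1 → L1 hit [-]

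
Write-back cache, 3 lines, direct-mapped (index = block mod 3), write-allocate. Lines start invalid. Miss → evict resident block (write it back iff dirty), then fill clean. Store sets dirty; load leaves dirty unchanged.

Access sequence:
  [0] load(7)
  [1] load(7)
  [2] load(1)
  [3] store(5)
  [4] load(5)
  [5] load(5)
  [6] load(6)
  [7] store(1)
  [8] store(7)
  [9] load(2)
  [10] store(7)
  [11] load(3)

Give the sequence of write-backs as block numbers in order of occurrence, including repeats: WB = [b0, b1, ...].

WB = [1, 5]

0: R B7 -> L1 miss  d=-]
1: R B7 -> L1 hit  d=-]
2: R B1 -> L1 miss  d=-]
3: W B5 -> L2 miss  d=D]
4: R B5 -> L2 hit  d=D]
5: R B5 -> L2 hit  d=D]
6: R B6 -> L0 miss  d=-]
7: W B1 -> L1 hit  d=D]
8: W B7 -> L1 miss wb->B1  d=D]
9: R B2 -> L2 miss wb->B5  d=-]
10: W B7 -> L1 hit  d=D]
11: R B3 -> L0 miss  d=-]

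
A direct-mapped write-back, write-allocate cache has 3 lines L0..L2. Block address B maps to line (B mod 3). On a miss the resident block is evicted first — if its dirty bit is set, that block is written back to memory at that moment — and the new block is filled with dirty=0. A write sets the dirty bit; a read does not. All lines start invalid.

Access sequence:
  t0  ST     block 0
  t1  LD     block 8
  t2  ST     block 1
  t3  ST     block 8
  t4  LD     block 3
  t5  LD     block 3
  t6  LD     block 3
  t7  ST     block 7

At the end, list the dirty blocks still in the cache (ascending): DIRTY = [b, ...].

0: W B0 -> L0 miss  d=D]
1: R B8 -> L2 miss  d=-]
2: W B1 -> L1 miss  d=D]
3: W B8 -> L2 hit  d=D]
4: R B3 -> L0 miss wb->B0  d=-]
5: R B3 -> L0 hit  d=-]
6: R B3 -> L0 hit  d=-]
7: W B7 -> L1 miss wb->B1  d=D]

DIRTY = [7, 8]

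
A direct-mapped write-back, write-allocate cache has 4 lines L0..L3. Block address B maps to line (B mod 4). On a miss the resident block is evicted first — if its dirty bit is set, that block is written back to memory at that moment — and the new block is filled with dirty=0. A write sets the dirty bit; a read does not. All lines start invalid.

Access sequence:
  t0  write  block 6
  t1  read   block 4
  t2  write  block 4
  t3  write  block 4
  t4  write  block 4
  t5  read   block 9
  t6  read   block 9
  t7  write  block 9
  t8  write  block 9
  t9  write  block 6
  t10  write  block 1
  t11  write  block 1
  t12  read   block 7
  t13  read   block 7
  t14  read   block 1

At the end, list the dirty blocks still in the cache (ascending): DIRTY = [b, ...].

0: W B6 -> L2 miss  d=D]
1: R B4 -> L0 miss  d=-]
2: W B4 -> L0 hit  d=D]
3: W B4 -> L0 hit  d=D]
4: W B4 -> L0 hit  d=D]
5: R B9 -> L1 miss  d=-]
6: R B9 -> L1 hit  d=-]
7: W B9 -> L1 hit  d=D]
8: W B9 -> L1 hit  d=D]
9: W B6 -> L2 hit  d=D]
10: W B1 -> L1 miss wb->B9  d=D]
11: W B1 -> L1 hit  d=D]
12: R B7 -> L3 miss  d=-]
13: R B7 -> L3 hit  d=-]
14: R B1 -> L1 hit  d=D]

DIRTY = [1, 4, 6]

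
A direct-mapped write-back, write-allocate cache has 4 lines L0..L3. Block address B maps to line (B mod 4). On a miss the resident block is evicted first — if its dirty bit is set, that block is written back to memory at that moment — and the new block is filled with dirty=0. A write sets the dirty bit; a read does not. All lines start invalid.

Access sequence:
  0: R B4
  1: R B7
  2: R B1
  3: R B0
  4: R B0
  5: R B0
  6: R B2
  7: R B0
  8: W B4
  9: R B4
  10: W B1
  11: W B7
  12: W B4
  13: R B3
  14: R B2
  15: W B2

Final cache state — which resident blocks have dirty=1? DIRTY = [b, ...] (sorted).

  0 | R B4 → L0 miss [-]
  1 | R B7 → L3 miss [-]
  2 | R B1 → L1 miss [-]
  3 | R B0 → L0 miss [-]
  4 | R B0 → L0 hit [-]
  5 | R B0 → L0 hit [-]
  6 | R B2 → L2 miss [-]
  7 | R B0 → L0 hit [-]
  8 | W B4 → L0 miss [D]
  9 | R B4 → L0 hit [D]
  10 | W B1 → L1 hit [D]
  11 | W B7 → L3 hit [D]
  12 | W B4 → L0 hit [D]
  13 | R B3 → L3 miss wb→B7 [-]
  14 | R B2 → L2 hit [-]
  15 | W B2 → L2 hit [D]

DIRTY = [1, 2, 4]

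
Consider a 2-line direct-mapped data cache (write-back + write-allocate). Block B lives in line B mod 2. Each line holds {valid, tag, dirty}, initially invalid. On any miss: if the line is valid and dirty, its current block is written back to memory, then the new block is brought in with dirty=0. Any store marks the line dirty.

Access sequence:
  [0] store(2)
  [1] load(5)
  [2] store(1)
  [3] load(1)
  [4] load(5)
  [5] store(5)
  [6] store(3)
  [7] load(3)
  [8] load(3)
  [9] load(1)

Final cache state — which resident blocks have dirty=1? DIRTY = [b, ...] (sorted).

0: W B2 -> L0 miss  d=D]
1: R B5 -> L1 miss  d=-]
2: W B1 -> L1 miss  d=D]
3: R B1 -> L1 hit  d=D]
4: R B5 -> L1 miss wb->B1  d=-]
5: W B5 -> L1 hit  d=D]
6: W B3 -> L1 miss wb->B5  d=D]
7: R B3 -> L1 hit  d=D]
8: R B3 -> L1 hit  d=D]
9: R B1 -> L1 miss wb->B3  d=-]

DIRTY = [2]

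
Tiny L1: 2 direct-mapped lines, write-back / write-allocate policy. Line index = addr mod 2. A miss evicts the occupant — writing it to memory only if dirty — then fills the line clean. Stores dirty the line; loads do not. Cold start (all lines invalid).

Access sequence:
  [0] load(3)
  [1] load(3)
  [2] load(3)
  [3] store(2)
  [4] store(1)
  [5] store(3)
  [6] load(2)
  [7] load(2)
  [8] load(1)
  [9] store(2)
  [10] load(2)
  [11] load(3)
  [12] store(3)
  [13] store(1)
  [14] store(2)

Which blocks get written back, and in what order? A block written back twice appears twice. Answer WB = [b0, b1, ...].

0: R B3 -> L1 miss  d=-]
1: R B3 -> L1 hit  d=-]
2: R B3 -> L1 hit  d=-]
3: W B2 -> L0 miss  d=D]
4: W B1 -> L1 miss  d=D]
5: W B3 -> L1 miss wb->B1  d=D]
6: R B2 -> L0 hit  d=D]
7: R B2 -> L0 hit  d=D]
8: R B1 -> L1 miss wb->B3  d=-]
9: W B2 -> L0 hit  d=D]
10: R B2 -> L0 hit  d=D]
11: R B3 -> L1 miss  d=-]
12: W B3 -> L1 hit  d=D]
13: W B1 -> L1 miss wb->B3  d=D]
14: W B2 -> L0 hit  d=D]

WB = [1, 3, 3]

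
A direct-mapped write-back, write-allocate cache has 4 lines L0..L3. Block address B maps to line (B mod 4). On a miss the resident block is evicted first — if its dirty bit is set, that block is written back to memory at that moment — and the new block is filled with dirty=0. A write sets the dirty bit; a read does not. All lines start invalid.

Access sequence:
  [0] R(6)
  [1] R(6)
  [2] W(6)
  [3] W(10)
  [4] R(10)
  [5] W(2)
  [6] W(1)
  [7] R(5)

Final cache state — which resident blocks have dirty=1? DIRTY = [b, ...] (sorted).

0: R B6 → L2 miss [-]
1: R B6 → L2 hit [-]
2: W B6 → L2 hit [D]
3: W B10 → L2 miss wb→B6 [D]
4: R B10 → L2 hit [D]
5: W B2 → L2 miss wb→B10 [D]
6: W B1 → L1 miss [D]
7: R B5 → L1 miss wb→B1 [-]

DIRTY = [2]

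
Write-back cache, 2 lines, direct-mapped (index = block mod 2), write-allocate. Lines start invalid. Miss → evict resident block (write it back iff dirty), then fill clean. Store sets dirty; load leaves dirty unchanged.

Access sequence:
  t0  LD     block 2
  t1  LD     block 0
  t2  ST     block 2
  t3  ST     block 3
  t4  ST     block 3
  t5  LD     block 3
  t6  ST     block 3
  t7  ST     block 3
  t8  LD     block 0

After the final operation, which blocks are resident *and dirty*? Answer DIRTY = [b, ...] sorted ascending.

  0 | R B2 → L0 miss [-]
  1 | R B0 → L0 miss [-]
  2 | W B2 → L0 miss [D]
  3 | W B3 → L1 miss [D]
  4 | W B3 → L1 hit [D]
  5 | R B3 → L1 hit [D]
  6 | W B3 → L1 hit [D]
  7 | W B3 → L1 hit [D]
  8 | R B0 → L0 miss wb→B2 [-]

DIRTY = [3]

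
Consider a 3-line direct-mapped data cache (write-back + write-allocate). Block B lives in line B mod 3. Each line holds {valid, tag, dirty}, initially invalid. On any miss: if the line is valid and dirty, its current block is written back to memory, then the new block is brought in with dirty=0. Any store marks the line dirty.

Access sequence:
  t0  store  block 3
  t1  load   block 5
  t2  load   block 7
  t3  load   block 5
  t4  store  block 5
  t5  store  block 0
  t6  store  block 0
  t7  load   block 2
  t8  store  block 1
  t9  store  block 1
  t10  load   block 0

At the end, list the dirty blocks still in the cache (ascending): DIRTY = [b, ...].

DIRTY = [0, 1]

  0 | W B3 → L0 miss [D]
  1 | R B5 → L2 miss [-]
  2 | R B7 → L1 miss [-]
  3 | R B5 → L2 hit [-]
  4 | W B5 → L2 hit [D]
  5 | W B0 → L0 miss wb→B3 [D]
  6 | W B0 → L0 hit [D]
  7 | R B2 → L2 miss wb→B5 [-]
  8 | W B1 → L1 miss [D]
  9 | W B1 → L1 hit [D]
  10 | R B0 → L0 hit [D]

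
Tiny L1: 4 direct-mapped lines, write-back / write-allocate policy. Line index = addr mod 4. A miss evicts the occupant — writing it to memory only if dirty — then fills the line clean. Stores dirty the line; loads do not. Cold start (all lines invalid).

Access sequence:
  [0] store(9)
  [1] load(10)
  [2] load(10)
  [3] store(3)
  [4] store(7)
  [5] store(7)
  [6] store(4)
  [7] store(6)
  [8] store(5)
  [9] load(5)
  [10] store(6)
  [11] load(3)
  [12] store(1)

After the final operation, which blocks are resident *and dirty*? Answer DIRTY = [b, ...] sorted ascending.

DIRTY = [1, 4, 6]

0: W B9 → L1 miss [D]
1: R B10 → L2 miss [-]
2: R B10 → L2 hit [-]
3: W B3 → L3 miss [D]
4: W B7 → L3 miss wb→B3 [D]
5: W B7 → L3 hit [D]
6: W B4 → L0 miss [D]
7: W B6 → L2 miss [D]
8: W B5 → L1 miss wb→B9 [D]
9: R B5 → L1 hit [D]
10: W B6 → L2 hit [D]
11: R B3 → L3 miss wb→B7 [-]
12: W B1 → L1 miss wb→B5 [D]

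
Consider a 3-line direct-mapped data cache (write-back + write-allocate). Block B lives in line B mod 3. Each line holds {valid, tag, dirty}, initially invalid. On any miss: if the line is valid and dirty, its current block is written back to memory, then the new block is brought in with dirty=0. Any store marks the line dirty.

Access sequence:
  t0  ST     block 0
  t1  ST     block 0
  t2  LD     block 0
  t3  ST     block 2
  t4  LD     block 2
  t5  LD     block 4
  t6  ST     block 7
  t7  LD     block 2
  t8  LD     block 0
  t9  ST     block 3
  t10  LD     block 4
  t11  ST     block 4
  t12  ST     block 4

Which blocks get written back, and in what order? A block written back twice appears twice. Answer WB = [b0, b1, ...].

0: W B0 -> L0 miss  d=D]
1: W B0 -> L0 hit  d=D]
2: R B0 -> L0 hit  d=D]
3: W B2 -> L2 miss  d=D]
4: R B2 -> L2 hit  d=D]
5: R B4 -> L1 miss  d=-]
6: W B7 -> L1 miss  d=D]
7: R B2 -> L2 hit  d=D]
8: R B0 -> L0 hit  d=D]
9: W B3 -> L0 miss wb->B0  d=D]
10: R B4 -> L1 miss wb->B7  d=-]
11: W B4 -> L1 hit  d=D]
12: W B4 -> L1 hit  d=D]

WB = [0, 7]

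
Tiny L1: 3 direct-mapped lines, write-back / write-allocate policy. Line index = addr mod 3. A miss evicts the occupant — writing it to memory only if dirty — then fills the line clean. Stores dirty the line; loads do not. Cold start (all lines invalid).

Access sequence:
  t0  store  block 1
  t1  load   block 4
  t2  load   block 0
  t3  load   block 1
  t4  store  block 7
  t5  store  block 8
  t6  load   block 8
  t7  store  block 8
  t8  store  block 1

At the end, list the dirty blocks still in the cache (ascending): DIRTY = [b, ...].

DIRTY = [1, 8]

0: W B1 → L1 miss [D]
1: R B4 → L1 miss wb→B1 [-]
2: R B0 → L0 miss [-]
3: R B1 → L1 miss [-]
4: W B7 → L1 miss [D]
5: W B8 → L2 miss [D]
6: R B8 → L2 hit [D]
7: W B8 → L2 hit [D]
8: W B1 → L1 miss wb→B7 [D]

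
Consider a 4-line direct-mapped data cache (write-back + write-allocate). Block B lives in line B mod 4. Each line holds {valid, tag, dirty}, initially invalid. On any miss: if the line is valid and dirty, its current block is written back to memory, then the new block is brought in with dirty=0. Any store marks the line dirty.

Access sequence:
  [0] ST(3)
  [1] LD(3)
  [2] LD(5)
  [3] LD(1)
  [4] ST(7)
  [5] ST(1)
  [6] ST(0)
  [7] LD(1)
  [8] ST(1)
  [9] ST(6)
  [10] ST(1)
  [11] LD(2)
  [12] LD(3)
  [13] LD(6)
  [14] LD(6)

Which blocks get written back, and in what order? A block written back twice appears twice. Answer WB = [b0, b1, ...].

0: W B3 → L3 miss [D]
1: R B3 → L3 hit [D]
2: R B5 → L1 miss [-]
3: R B1 → L1 miss [-]
4: W B7 → L3 miss wb→B3 [D]
5: W B1 → L1 hit [D]
6: W B0 → L0 miss [D]
7: R B1 → L1 hit [D]
8: W B1 → L1 hit [D]
9: W B6 → L2 miss [D]
10: W B1 → L1 hit [D]
11: R B2 → L2 miss wb→B6 [-]
12: R B3 → L3 miss wb→B7 [-]
13: R B6 → L2 miss [-]
14: R B6 → L2 hit [-]

WB = [3, 6, 7]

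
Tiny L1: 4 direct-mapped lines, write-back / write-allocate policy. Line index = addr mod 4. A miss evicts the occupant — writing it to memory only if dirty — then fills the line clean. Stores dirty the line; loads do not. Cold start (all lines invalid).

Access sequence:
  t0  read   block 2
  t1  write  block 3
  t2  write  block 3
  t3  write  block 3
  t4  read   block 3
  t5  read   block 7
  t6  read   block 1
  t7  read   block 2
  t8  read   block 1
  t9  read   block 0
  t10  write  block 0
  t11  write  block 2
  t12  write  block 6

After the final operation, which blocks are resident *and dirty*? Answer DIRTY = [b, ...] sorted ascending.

  0 | R B2 → L2 miss [-]
  1 | W B3 → L3 miss [D]
  2 | W B3 → L3 hit [D]
  3 | W B3 → L3 hit [D]
  4 | R B3 → L3 hit [D]
  5 | R B7 → L3 miss wb→B3 [-]
  6 | R B1 → L1 miss [-]
  7 | R B2 → L2 hit [-]
  8 | R B1 → L1 hit [-]
  9 | R B0 → L0 miss [-]
  10 | W B0 → L0 hit [D]
  11 | W B2 → L2 hit [D]
  12 | W B6 → L2 miss wb→B2 [D]

DIRTY = [0, 6]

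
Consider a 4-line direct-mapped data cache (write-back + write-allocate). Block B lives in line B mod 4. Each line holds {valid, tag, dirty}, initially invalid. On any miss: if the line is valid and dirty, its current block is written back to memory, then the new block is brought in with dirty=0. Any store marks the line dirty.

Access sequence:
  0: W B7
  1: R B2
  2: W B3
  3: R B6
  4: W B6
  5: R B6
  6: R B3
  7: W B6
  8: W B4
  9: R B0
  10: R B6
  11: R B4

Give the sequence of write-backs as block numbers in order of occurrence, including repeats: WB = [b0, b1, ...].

WB = [7, 4]

0: W B7 -> L3 miss  d=D]
1: R B2 -> L2 miss  d=-]
2: W B3 -> L3 miss wb->B7  d=D]
3: R B6 -> L2 miss  d=-]
4: W B6 -> L2 hit  d=D]
5: R B6 -> L2 hit  d=D]
6: R B3 -> L3 hit  d=D]
7: W B6 -> L2 hit  d=D]
8: W B4 -> L0 miss  d=D]
9: R B0 -> L0 miss wb->B4  d=-]
10: R B6 -> L2 hit  d=D]
11: R B4 -> L0 miss  d=-]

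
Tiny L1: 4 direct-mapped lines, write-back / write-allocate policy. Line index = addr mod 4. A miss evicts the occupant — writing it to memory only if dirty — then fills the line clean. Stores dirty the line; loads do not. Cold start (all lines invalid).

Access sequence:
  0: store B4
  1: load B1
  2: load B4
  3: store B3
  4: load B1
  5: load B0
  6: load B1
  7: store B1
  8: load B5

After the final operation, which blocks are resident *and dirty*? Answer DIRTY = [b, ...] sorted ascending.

DIRTY = [3]

0: W B4 -> L0 miss  d=D]
1: R B1 -> L1 miss  d=-]
2: R B4 -> L0 hit  d=D]
3: W B3 -> L3 miss  d=D]
4: R B1 -> L1 hit  d=-]
5: R B0 -> L0 miss wb->B4  d=-]
6: R B1 -> L1 hit  d=-]
7: W B1 -> L1 hit  d=D]
8: R B5 -> L1 miss wb->B1  d=-]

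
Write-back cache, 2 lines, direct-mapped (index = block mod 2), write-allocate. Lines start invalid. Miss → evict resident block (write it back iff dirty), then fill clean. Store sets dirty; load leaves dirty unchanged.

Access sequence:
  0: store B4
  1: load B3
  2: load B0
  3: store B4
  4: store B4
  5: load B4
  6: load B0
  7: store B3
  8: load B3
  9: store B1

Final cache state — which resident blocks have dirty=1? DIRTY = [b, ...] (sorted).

DIRTY = [1]

0: W B4 → L0 miss [D]
1: R B3 → L1 miss [-]
2: R B0 → L0 miss wb→B4 [-]
3: W B4 → L0 miss [D]
4: W B4 → L0 hit [D]
5: R B4 → L0 hit [D]
6: R B0 → L0 miss wb→B4 [-]
7: W B3 → L1 hit [D]
8: R B3 → L1 hit [D]
9: W B1 → L1 miss wb→B3 [D]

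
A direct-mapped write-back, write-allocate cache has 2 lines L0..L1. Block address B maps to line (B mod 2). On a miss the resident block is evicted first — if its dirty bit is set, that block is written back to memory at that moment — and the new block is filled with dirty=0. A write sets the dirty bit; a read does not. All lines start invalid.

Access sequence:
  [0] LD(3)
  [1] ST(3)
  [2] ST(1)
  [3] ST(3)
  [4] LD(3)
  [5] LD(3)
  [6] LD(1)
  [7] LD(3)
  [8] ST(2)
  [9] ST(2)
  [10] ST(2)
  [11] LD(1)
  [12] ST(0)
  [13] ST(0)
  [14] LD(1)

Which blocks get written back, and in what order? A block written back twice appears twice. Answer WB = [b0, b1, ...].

0: R B3 → L1 miss [-]
1: W B3 → L1 hit [D]
2: W B1 → L1 miss wb→B3 [D]
3: W B3 → L1 miss wb→B1 [D]
4: R B3 → L1 hit [D]
5: R B3 → L1 hit [D]
6: R B1 → L1 miss wb→B3 [-]
7: R B3 → L1 miss [-]
8: W B2 → L0 miss [D]
9: W B2 → L0 hit [D]
10: W B2 → L0 hit [D]
11: R B1 → L1 miss [-]
12: W B0 → L0 miss wb→B2 [D]
13: W B0 → L0 hit [D]
14: R B1 → L1 hit [-]

WB = [3, 1, 3, 2]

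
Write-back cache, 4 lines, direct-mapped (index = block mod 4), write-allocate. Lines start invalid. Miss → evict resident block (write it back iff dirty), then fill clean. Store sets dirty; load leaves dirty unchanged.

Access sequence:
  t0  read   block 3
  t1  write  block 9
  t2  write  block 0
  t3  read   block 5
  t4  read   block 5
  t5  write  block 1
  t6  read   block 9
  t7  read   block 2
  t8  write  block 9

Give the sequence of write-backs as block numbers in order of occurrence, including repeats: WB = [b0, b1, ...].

0: R B3 -> L3 miss  d=-]
1: W B9 -> L1 miss  d=D]
2: W B0 -> L0 miss  d=D]
3: R B5 -> L1 miss wb->B9  d=-]
4: R B5 -> L1 hit  d=-]
5: W B1 -> L1 miss  d=D]
6: R B9 -> L1 miss wb->B1  d=-]
7: R B2 -> L2 miss  d=-]
8: W B9 -> L1 hit  d=D]

WB = [9, 1]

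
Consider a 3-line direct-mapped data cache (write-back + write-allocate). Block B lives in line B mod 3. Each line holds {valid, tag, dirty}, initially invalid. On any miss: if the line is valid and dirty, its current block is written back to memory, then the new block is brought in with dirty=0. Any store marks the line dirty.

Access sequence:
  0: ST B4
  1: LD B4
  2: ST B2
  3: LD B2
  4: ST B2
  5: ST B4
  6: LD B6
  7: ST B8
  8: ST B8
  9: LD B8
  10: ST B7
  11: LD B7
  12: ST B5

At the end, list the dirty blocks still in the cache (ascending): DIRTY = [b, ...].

DIRTY = [5, 7]

0: W B4 -> L1 miss  d=D]
1: R B4 -> L1 hit  d=D]
2: W B2 -> L2 miss  d=D]
3: R B2 -> L2 hit  d=D]
4: W B2 -> L2 hit  d=D]
5: W B4 -> L1 hit  d=D]
6: R B6 -> L0 miss  d=-]
7: W B8 -> L2 miss wb->B2  d=D]
8: W B8 -> L2 hit  d=D]
9: R B8 -> L2 hit  d=D]
10: W B7 -> L1 miss wb->B4  d=D]
11: R B7 -> L1 hit  d=D]
12: W B5 -> L2 miss wb->B8  d=D]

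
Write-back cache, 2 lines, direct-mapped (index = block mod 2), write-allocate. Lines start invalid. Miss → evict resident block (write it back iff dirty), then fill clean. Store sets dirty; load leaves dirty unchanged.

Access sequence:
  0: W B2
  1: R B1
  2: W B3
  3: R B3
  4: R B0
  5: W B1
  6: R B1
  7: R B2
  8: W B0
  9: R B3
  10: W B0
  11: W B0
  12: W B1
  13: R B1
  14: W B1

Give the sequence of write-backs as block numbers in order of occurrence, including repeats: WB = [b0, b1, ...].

WB = [2, 3, 1]

0: W B2 → L0 miss [D]
1: R B1 → L1 miss [-]
2: W B3 → L1 miss [D]
3: R B3 → L1 hit [D]
4: R B0 → L0 miss wb→B2 [-]
5: W B1 → L1 miss wb→B3 [D]
6: R B1 → L1 hit [D]
7: R B2 → L0 miss [-]
8: W B0 → L0 miss [D]
9: R B3 → L1 miss wb→B1 [-]
10: W B0 → L0 hit [D]
11: W B0 → L0 hit [D]
12: W B1 → L1 miss [D]
13: R B1 → L1 hit [D]
14: W B1 → L1 hit [D]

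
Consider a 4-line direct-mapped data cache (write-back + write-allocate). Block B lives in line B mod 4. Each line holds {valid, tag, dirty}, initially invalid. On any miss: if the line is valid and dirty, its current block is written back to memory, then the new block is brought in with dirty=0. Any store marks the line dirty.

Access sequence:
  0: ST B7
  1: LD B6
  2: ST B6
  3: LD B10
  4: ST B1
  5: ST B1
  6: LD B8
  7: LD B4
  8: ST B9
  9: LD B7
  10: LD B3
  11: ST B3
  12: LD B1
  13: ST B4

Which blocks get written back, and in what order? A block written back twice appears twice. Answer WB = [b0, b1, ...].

0: W B7 -> L3 miss  d=D]
1: R B6 -> L2 miss  d=-]
2: W B6 -> L2 hit  d=D]
3: R B10 -> L2 miss wb->B6  d=-]
4: W B1 -> L1 miss  d=D]
5: W B1 -> L1 hit  d=D]
6: R B8 -> L0 miss  d=-]
7: R B4 -> L0 miss  d=-]
8: W B9 -> L1 miss wb->B1  d=D]
9: R B7 -> L3 hit  d=D]
10: R B3 -> L3 miss wb->B7  d=-]
11: W B3 -> L3 hit  d=D]
12: R B1 -> L1 miss wb->B9  d=-]
13: W B4 -> L0 hit  d=D]

WB = [6, 1, 7, 9]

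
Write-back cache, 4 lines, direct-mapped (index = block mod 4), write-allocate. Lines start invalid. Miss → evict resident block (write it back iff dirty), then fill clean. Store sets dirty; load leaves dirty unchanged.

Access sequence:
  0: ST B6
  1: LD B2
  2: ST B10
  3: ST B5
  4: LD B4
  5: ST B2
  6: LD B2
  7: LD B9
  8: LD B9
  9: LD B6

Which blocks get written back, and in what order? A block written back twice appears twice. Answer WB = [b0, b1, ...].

WB = [6, 10, 5, 2]

0: W B6 → L2 miss [D]
1: R B2 → L2 miss wb→B6 [-]
2: W B10 → L2 miss [D]
3: W B5 → L1 miss [D]
4: R B4 → L0 miss [-]
5: W B2 → L2 miss wb→B10 [D]
6: R B2 → L2 hit [D]
7: R B9 → L1 miss wb→B5 [-]
8: R B9 → L1 hit [-]
9: R B6 → L2 miss wb→B2 [-]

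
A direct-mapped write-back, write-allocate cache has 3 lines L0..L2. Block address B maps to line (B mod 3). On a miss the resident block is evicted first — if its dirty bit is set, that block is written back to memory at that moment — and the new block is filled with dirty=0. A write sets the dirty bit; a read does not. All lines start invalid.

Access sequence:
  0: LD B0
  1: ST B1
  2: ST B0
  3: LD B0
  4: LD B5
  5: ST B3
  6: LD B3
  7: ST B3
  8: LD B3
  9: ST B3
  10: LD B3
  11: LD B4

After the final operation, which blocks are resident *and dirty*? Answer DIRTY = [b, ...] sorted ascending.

DIRTY = [3]

0: R B0 -> L0 miss  d=-]
1: W B1 -> L1 miss  d=D]
2: W B0 -> L0 hit  d=D]
3: R B0 -> L0 hit  d=D]
4: R B5 -> L2 miss  d=-]
5: W B3 -> L0 miss wb->B0  d=D]
6: R B3 -> L0 hit  d=D]
7: W B3 -> L0 hit  d=D]
8: R B3 -> L0 hit  d=D]
9: W B3 -> L0 hit  d=D]
10: R B3 -> L0 hit  d=D]
11: R B4 -> L1 miss wb->B1  d=-]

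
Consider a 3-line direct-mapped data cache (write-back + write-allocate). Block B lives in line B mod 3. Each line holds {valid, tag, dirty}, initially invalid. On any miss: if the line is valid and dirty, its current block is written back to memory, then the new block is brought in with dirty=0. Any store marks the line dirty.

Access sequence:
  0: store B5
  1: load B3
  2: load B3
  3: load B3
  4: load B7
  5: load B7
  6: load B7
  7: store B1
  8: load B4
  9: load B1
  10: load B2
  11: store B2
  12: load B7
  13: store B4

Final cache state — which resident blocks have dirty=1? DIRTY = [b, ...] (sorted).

DIRTY = [2, 4]

  0 | W B5 → L2 miss [D]
  1 | R B3 → L0 miss [-]
  2 | R B3 → L0 hit [-]
  3 | R B3 → L0 hit [-]
  4 | R B7 → L1 miss [-]
  5 | R B7 → L1 hit [-]
  6 | R B7 → L1 hit [-]
  7 | W B1 → L1 miss [D]
  8 | R B4 → L1 miss wb→B1 [-]
  9 | R B1 → L1 miss [-]
  10 | R B2 → L2 miss wb→B5 [-]
  11 | W B2 → L2 hit [D]
  12 | R B7 → L1 miss [-]
  13 | W B4 → L1 miss [D]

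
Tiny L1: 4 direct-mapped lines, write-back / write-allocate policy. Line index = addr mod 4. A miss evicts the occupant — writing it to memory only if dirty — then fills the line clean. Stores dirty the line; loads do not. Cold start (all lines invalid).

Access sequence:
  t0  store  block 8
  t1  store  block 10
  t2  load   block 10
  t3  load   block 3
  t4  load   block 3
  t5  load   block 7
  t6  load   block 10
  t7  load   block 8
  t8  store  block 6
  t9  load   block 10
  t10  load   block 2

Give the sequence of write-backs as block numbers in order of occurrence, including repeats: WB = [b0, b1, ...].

0: W B8 -> L0 miss  d=D]
1: W B10 -> L2 miss  d=D]
2: R B10 -> L2 hit  d=D]
3: R B3 -> L3 miss  d=-]
4: R B3 -> L3 hit  d=-]
5: R B7 -> L3 miss  d=-]
6: R B10 -> L2 hit  d=D]
7: R B8 -> L0 hit  d=D]
8: W B6 -> L2 miss wb->B10  d=D]
9: R B10 -> L2 miss wb->B6  d=-]
10: R B2 -> L2 miss  d=-]

WB = [10, 6]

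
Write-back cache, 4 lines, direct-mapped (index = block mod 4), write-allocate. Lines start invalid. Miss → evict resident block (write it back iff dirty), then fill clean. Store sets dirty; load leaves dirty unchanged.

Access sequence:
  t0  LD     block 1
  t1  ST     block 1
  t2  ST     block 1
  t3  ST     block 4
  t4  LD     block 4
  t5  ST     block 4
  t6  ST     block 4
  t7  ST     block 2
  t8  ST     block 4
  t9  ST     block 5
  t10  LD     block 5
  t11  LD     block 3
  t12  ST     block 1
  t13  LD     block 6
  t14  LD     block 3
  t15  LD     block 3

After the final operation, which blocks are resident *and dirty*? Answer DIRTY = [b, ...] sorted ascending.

DIRTY = [1, 4]

0: R B1 → L1 miss [-]
1: W B1 → L1 hit [D]
2: W B1 → L1 hit [D]
3: W B4 → L0 miss [D]
4: R B4 → L0 hit [D]
5: W B4 → L0 hit [D]
6: W B4 → L0 hit [D]
7: W B2 → L2 miss [D]
8: W B4 → L0 hit [D]
9: W B5 → L1 miss wb→B1 [D]
10: R B5 → L1 hit [D]
11: R B3 → L3 miss [-]
12: W B1 → L1 miss wb→B5 [D]
13: R B6 → L2 miss wb→B2 [-]
14: R B3 → L3 hit [-]
15: R B3 → L3 hit [-]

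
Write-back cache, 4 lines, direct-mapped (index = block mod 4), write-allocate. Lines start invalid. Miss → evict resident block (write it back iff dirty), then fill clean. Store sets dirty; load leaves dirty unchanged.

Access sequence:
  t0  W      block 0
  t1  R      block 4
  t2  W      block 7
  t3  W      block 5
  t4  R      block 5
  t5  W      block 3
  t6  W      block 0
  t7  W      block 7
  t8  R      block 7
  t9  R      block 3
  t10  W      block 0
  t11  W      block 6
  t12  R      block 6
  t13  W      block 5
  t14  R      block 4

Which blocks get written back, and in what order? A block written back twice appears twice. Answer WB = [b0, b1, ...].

  0 | W B0 → L0 miss [D]
  1 | R B4 → L0 miss wb→B0 [-]
  2 | W B7 → L3 miss [D]
  3 | W B5 → L1 miss [D]
  4 | R B5 → L1 hit [D]
  5 | W B3 → L3 miss wb→B7 [D]
  6 | W B0 → L0 miss [D]
  7 | W B7 → L3 miss wb→B3 [D]
  8 | R B7 → L3 hit [D]
  9 | R B3 → L3 miss wb→B7 [-]
  10 | W B0 → L0 hit [D]
  11 | W B6 → L2 miss [D]
  12 | R B6 → L2 hit [D]
  13 | W B5 → L1 hit [D]
  14 | R B4 → L0 miss wb→B0 [-]

WB = [0, 7, 3, 7, 0]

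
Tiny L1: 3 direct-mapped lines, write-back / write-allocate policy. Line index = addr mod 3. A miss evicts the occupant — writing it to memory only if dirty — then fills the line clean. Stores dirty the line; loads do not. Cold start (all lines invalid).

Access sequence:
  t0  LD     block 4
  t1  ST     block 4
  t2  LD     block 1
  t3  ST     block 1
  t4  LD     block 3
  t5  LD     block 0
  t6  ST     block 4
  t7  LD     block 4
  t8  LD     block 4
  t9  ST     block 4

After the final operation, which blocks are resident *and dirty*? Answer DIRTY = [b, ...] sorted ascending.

  0 | R B4 → L1 miss [-]
  1 | W B4 → L1 hit [D]
  2 | R B1 → L1 miss wb→B4 [-]
  3 | W B1 → L1 hit [D]
  4 | R B3 → L0 miss [-]
  5 | R B0 → L0 miss [-]
  6 | W B4 → L1 miss wb→B1 [D]
  7 | R B4 → L1 hit [D]
  8 | R B4 → L1 hit [D]
  9 | W B4 → L1 hit [D]

DIRTY = [4]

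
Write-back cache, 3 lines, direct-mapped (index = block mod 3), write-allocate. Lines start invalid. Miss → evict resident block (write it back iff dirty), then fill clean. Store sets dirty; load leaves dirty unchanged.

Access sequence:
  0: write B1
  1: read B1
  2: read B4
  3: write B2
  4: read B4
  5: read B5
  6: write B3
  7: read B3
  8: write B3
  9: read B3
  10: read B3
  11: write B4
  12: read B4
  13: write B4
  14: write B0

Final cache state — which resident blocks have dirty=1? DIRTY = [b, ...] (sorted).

0: W B1 → L1 miss [D]
1: R B1 → L1 hit [D]
2: R B4 → L1 miss wb→B1 [-]
3: W B2 → L2 miss [D]
4: R B4 → L1 hit [-]
5: R B5 → L2 miss wb→B2 [-]
6: W B3 → L0 miss [D]
7: R B3 → L0 hit [D]
8: W B3 → L0 hit [D]
9: R B3 → L0 hit [D]
10: R B3 → L0 hit [D]
11: W B4 → L1 hit [D]
12: R B4 → L1 hit [D]
13: W B4 → L1 hit [D]
14: W B0 → L0 miss wb→B3 [D]

DIRTY = [0, 4]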